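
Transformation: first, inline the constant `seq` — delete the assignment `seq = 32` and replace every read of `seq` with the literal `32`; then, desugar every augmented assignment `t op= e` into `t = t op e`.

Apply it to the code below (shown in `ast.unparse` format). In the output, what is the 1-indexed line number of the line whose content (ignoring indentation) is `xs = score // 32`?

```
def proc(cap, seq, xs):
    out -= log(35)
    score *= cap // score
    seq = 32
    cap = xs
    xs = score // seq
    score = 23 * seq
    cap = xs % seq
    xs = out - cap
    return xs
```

Transformed code:
def proc(cap, seq, xs):
    out = out - log(35)
    score = score * (cap // score)
    cap = xs
    xs = score // 32
    score = 23 * 32
    cap = xs % 32
    xs = out - cap
    return xs

5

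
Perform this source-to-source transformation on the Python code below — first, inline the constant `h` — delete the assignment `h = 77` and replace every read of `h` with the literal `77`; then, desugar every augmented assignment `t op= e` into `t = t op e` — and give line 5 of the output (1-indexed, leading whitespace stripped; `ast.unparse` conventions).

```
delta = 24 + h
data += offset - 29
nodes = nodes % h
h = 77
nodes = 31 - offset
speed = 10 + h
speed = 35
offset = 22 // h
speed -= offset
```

Transformed code:
delta = 24 + 77
data = data + (offset - 29)
nodes = nodes % 77
nodes = 31 - offset
speed = 10 + 77
speed = 35
offset = 22 // 77
speed = speed - offset

speed = 10 + 77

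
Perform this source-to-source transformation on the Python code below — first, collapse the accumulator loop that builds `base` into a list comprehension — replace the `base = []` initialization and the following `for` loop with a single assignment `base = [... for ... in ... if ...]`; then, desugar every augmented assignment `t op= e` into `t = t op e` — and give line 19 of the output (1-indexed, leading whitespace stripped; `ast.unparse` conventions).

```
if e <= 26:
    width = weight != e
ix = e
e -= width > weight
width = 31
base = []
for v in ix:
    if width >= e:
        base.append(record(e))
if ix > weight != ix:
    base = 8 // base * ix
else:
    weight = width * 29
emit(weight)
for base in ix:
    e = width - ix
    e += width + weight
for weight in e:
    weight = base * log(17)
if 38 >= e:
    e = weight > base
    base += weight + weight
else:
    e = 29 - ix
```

Transformed code:
if e <= 26:
    width = weight != e
ix = e
e = e - (width > weight)
width = 31
base = [record(e) for v in ix if width >= e]
if ix > weight != ix:
    base = 8 // base * ix
else:
    weight = width * 29
emit(weight)
for base in ix:
    e = width - ix
    e = e + (width + weight)
for weight in e:
    weight = base * log(17)
if 38 >= e:
    e = weight > base
    base = base + (weight + weight)
else:
    e = 29 - ix

base = base + (weight + weight)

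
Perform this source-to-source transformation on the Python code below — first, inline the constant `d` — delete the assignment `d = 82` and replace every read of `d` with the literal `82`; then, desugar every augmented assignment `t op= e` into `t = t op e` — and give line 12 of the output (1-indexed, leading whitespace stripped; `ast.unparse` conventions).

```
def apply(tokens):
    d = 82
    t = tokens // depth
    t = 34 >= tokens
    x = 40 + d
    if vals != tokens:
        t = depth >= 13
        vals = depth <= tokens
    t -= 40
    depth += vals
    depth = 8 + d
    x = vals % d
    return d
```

return 82

Transformed code:
def apply(tokens):
    t = tokens // depth
    t = 34 >= tokens
    x = 40 + 82
    if vals != tokens:
        t = depth >= 13
        vals = depth <= tokens
    t = t - 40
    depth = depth + vals
    depth = 8 + 82
    x = vals % 82
    return 82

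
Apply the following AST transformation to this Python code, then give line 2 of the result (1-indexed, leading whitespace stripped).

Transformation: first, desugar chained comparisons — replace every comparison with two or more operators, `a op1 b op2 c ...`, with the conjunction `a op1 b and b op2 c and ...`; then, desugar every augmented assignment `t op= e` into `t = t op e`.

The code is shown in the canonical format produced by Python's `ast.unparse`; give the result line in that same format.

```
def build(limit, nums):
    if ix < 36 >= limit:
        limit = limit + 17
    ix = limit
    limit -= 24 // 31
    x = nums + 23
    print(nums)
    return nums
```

Transformed code:
def build(limit, nums):
    if ix < 36 and 36 >= limit:
        limit = limit + 17
    ix = limit
    limit = limit - 24 // 31
    x = nums + 23
    print(nums)
    return nums

if ix < 36 and 36 >= limit:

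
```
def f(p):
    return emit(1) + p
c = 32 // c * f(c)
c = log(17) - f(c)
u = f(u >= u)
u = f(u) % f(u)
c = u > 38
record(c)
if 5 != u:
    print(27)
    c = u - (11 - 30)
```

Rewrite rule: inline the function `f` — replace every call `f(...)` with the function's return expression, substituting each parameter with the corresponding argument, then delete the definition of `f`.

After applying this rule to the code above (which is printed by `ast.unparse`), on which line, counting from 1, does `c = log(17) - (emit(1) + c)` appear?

Transformed code:
c = 32 // c * (emit(1) + c)
c = log(17) - (emit(1) + c)
u = emit(1) + (u >= u)
u = (emit(1) + u) % (emit(1) + u)
c = u > 38
record(c)
if 5 != u:
    print(27)
    c = u - (11 - 30)

2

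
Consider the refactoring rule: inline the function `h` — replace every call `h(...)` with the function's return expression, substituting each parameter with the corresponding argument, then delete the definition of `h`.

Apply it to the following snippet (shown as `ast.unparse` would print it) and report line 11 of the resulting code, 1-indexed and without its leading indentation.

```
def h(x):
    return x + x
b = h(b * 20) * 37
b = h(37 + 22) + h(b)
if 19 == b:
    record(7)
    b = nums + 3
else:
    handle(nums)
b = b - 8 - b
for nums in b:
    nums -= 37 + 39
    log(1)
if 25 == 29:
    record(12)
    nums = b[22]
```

log(1)

Transformed code:
b = (b * 20 + b * 20) * 37
b = 37 + 22 + (37 + 22) + (b + b)
if 19 == b:
    record(7)
    b = nums + 3
else:
    handle(nums)
b = b - 8 - b
for nums in b:
    nums -= 37 + 39
    log(1)
if 25 == 29:
    record(12)
    nums = b[22]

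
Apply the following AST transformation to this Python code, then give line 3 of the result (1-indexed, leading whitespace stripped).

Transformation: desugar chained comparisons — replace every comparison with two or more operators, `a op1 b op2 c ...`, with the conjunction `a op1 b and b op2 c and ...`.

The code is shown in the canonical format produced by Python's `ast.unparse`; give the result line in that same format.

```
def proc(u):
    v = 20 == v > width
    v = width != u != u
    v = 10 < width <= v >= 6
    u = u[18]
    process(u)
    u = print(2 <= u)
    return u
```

v = width != u and u != u

Transformed code:
def proc(u):
    v = 20 == v and v > width
    v = width != u and u != u
    v = 10 < width and width <= v and (v >= 6)
    u = u[18]
    process(u)
    u = print(2 <= u)
    return u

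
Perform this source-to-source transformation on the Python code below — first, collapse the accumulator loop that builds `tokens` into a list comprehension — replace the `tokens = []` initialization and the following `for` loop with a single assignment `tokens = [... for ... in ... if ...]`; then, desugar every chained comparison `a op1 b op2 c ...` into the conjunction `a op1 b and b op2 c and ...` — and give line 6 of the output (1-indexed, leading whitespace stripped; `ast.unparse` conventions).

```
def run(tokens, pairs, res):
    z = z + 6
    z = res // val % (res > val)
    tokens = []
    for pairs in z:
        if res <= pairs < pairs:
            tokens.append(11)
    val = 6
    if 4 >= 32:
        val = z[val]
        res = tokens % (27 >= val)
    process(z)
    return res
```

if 4 >= 32:

Transformed code:
def run(tokens, pairs, res):
    z = z + 6
    z = res // val % (res > val)
    tokens = [11 for pairs in z if res <= pairs and pairs < pairs]
    val = 6
    if 4 >= 32:
        val = z[val]
        res = tokens % (27 >= val)
    process(z)
    return res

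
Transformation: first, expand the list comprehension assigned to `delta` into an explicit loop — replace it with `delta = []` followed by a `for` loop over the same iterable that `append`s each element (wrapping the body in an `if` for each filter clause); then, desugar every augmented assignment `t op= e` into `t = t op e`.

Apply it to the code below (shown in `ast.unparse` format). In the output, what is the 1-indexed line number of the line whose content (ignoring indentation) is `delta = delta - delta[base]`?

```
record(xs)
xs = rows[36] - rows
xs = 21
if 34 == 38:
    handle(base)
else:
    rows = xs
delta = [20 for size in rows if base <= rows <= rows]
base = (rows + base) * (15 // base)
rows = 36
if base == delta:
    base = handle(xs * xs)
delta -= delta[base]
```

16

Transformed code:
record(xs)
xs = rows[36] - rows
xs = 21
if 34 == 38:
    handle(base)
else:
    rows = xs
delta = []
for size in rows:
    if base <= rows <= rows:
        delta.append(20)
base = (rows + base) * (15 // base)
rows = 36
if base == delta:
    base = handle(xs * xs)
delta = delta - delta[base]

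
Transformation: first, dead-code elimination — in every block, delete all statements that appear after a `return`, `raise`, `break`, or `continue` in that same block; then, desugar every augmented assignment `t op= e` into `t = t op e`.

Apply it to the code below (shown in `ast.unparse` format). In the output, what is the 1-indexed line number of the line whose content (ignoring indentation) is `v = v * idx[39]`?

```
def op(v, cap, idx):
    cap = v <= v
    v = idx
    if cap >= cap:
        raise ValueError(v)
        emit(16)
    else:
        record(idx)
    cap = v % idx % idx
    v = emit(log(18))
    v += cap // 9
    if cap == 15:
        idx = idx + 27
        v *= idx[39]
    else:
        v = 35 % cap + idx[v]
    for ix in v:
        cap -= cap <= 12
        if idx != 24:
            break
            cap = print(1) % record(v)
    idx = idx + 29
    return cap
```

13

Transformed code:
def op(v, cap, idx):
    cap = v <= v
    v = idx
    if cap >= cap:
        raise ValueError(v)
    else:
        record(idx)
    cap = v % idx % idx
    v = emit(log(18))
    v = v + cap // 9
    if cap == 15:
        idx = idx + 27
        v = v * idx[39]
    else:
        v = 35 % cap + idx[v]
    for ix in v:
        cap = cap - (cap <= 12)
        if idx != 24:
            break
    idx = idx + 29
    return cap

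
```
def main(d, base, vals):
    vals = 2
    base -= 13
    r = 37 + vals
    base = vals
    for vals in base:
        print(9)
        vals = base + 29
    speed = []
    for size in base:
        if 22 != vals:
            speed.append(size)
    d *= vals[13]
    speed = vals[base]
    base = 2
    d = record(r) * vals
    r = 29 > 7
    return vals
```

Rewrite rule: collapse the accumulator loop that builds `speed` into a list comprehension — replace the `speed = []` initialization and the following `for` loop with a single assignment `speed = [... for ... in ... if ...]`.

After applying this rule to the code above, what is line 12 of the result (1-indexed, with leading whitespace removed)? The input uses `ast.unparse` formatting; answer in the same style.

Transformed code:
def main(d, base, vals):
    vals = 2
    base -= 13
    r = 37 + vals
    base = vals
    for vals in base:
        print(9)
        vals = base + 29
    speed = [size for size in base if 22 != vals]
    d *= vals[13]
    speed = vals[base]
    base = 2
    d = record(r) * vals
    r = 29 > 7
    return vals

base = 2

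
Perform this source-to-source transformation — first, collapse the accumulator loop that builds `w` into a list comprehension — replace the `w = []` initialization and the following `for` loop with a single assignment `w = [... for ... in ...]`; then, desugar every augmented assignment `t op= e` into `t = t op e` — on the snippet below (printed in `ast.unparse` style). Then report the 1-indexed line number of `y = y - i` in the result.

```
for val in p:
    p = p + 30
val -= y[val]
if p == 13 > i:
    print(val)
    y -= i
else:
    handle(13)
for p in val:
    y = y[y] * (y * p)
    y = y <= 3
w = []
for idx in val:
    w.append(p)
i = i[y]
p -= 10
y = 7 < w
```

6

Transformed code:
for val in p:
    p = p + 30
val = val - y[val]
if p == 13 > i:
    print(val)
    y = y - i
else:
    handle(13)
for p in val:
    y = y[y] * (y * p)
    y = y <= 3
w = [p for idx in val]
i = i[y]
p = p - 10
y = 7 < w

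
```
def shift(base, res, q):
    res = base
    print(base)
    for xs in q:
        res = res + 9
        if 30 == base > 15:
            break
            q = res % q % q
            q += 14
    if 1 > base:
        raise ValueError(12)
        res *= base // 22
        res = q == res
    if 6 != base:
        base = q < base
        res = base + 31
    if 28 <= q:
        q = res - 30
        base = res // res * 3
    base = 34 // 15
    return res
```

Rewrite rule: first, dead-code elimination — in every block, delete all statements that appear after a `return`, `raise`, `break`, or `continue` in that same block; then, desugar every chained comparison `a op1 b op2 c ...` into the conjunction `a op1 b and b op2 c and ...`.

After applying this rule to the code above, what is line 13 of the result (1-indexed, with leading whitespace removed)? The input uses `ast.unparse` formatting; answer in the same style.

if 28 <= q:

Transformed code:
def shift(base, res, q):
    res = base
    print(base)
    for xs in q:
        res = res + 9
        if 30 == base and base > 15:
            break
    if 1 > base:
        raise ValueError(12)
    if 6 != base:
        base = q < base
        res = base + 31
    if 28 <= q:
        q = res - 30
        base = res // res * 3
    base = 34 // 15
    return res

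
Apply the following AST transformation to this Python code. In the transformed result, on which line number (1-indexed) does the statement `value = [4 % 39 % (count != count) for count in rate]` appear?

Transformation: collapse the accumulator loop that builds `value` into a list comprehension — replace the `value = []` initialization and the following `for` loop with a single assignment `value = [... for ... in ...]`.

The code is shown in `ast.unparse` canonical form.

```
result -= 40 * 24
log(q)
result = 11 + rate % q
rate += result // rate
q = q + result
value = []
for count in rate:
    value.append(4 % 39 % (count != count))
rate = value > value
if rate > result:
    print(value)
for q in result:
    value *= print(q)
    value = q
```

6

Transformed code:
result -= 40 * 24
log(q)
result = 11 + rate % q
rate += result // rate
q = q + result
value = [4 % 39 % (count != count) for count in rate]
rate = value > value
if rate > result:
    print(value)
for q in result:
    value *= print(q)
    value = q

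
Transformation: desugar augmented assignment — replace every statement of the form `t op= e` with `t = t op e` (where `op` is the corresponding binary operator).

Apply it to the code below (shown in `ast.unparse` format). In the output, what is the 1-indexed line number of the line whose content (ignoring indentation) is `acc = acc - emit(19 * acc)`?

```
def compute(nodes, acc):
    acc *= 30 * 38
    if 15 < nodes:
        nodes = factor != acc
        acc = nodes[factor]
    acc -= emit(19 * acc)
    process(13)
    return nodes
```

6

Transformed code:
def compute(nodes, acc):
    acc = acc * (30 * 38)
    if 15 < nodes:
        nodes = factor != acc
        acc = nodes[factor]
    acc = acc - emit(19 * acc)
    process(13)
    return nodes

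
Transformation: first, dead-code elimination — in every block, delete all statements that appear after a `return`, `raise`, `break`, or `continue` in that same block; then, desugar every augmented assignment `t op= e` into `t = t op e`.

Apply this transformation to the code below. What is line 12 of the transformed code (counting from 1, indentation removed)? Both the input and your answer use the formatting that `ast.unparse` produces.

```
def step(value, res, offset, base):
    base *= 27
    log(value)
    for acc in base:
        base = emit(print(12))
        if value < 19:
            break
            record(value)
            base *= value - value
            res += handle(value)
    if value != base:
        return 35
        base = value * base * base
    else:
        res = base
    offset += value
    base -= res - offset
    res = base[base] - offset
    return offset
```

Transformed code:
def step(value, res, offset, base):
    base = base * 27
    log(value)
    for acc in base:
        base = emit(print(12))
        if value < 19:
            break
    if value != base:
        return 35
    else:
        res = base
    offset = offset + value
    base = base - (res - offset)
    res = base[base] - offset
    return offset

offset = offset + value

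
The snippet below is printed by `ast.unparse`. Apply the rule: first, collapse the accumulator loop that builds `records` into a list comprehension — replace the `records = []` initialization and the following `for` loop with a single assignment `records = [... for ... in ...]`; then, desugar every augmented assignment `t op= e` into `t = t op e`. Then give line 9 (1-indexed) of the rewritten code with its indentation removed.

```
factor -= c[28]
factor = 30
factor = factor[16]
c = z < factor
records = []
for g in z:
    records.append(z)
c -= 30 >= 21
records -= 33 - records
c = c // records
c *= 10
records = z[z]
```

Transformed code:
factor = factor - c[28]
factor = 30
factor = factor[16]
c = z < factor
records = [z for g in z]
c = c - (30 >= 21)
records = records - (33 - records)
c = c // records
c = c * 10
records = z[z]

c = c * 10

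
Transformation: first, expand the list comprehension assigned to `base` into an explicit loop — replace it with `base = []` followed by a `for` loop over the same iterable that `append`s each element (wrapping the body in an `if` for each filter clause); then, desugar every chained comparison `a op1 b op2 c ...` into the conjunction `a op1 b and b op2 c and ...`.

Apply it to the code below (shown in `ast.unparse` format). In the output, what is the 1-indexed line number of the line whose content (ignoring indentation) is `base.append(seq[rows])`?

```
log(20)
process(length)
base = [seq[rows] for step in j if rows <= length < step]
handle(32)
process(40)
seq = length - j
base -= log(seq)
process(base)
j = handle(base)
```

6

Transformed code:
log(20)
process(length)
base = []
for step in j:
    if rows <= length and length < step:
        base.append(seq[rows])
handle(32)
process(40)
seq = length - j
base -= log(seq)
process(base)
j = handle(base)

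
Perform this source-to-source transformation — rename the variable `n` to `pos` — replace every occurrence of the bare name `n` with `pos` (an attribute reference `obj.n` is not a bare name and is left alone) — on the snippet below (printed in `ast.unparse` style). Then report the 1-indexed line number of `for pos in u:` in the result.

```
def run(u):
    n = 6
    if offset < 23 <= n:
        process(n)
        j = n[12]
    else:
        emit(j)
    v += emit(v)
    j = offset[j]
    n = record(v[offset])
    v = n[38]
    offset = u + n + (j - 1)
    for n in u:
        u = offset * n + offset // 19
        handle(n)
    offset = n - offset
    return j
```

Transformed code:
def run(u):
    pos = 6
    if offset < 23 <= pos:
        process(pos)
        j = pos[12]
    else:
        emit(j)
    v += emit(v)
    j = offset[j]
    pos = record(v[offset])
    v = pos[38]
    offset = u + pos + (j - 1)
    for pos in u:
        u = offset * pos + offset // 19
        handle(pos)
    offset = pos - offset
    return j

13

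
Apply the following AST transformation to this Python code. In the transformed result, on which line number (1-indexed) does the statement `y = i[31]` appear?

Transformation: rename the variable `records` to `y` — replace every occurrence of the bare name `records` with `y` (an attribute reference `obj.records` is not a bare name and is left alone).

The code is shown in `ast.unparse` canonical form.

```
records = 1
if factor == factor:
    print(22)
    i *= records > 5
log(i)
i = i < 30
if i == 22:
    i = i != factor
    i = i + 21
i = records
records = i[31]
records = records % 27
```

Transformed code:
y = 1
if factor == factor:
    print(22)
    i *= y > 5
log(i)
i = i < 30
if i == 22:
    i = i != factor
    i = i + 21
i = y
y = i[31]
y = y % 27

11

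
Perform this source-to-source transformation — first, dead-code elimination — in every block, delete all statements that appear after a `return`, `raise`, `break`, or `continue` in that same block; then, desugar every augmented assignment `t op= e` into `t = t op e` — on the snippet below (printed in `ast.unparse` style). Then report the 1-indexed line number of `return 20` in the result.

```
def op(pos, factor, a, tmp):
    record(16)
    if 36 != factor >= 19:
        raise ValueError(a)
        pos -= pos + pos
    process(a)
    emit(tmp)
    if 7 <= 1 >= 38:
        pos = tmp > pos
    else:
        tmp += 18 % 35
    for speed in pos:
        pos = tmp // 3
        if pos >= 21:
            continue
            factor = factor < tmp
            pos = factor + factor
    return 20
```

Transformed code:
def op(pos, factor, a, tmp):
    record(16)
    if 36 != factor >= 19:
        raise ValueError(a)
    process(a)
    emit(tmp)
    if 7 <= 1 >= 38:
        pos = tmp > pos
    else:
        tmp = tmp + 18 % 35
    for speed in pos:
        pos = tmp // 3
        if pos >= 21:
            continue
    return 20

15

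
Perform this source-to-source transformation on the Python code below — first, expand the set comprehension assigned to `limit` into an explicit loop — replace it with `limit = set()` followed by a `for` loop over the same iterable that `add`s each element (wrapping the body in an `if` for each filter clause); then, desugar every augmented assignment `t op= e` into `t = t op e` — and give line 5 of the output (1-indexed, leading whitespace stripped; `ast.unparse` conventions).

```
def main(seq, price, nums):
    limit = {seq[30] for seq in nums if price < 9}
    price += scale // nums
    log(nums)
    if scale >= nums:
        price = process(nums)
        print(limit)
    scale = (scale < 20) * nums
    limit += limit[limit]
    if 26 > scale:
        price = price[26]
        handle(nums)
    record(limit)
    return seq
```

Transformed code:
def main(seq, price, nums):
    limit = set()
    for seq in nums:
        if price < 9:
            limit.add(seq[30])
    price = price + scale // nums
    log(nums)
    if scale >= nums:
        price = process(nums)
        print(limit)
    scale = (scale < 20) * nums
    limit = limit + limit[limit]
    if 26 > scale:
        price = price[26]
        handle(nums)
    record(limit)
    return seq

limit.add(seq[30])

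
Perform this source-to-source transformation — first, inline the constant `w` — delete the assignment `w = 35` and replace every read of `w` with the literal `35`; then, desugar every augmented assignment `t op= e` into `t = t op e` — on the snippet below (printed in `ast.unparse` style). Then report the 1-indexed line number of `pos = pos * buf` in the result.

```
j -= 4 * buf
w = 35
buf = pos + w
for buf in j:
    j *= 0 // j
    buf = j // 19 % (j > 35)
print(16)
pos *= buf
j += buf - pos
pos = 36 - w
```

Transformed code:
j = j - 4 * buf
buf = pos + 35
for buf in j:
    j = j * (0 // j)
    buf = j // 19 % (j > 35)
print(16)
pos = pos * buf
j = j + (buf - pos)
pos = 36 - 35

7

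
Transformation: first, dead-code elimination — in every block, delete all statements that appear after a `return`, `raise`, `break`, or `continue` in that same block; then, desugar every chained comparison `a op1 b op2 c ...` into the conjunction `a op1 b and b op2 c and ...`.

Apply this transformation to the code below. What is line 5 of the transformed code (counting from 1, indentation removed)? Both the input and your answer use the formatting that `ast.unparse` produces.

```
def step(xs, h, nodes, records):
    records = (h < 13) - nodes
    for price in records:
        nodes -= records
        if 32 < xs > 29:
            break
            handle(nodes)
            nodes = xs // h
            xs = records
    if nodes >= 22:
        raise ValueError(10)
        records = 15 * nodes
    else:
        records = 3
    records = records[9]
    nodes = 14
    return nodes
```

Transformed code:
def step(xs, h, nodes, records):
    records = (h < 13) - nodes
    for price in records:
        nodes -= records
        if 32 < xs and xs > 29:
            break
    if nodes >= 22:
        raise ValueError(10)
    else:
        records = 3
    records = records[9]
    nodes = 14
    return nodes

if 32 < xs and xs > 29:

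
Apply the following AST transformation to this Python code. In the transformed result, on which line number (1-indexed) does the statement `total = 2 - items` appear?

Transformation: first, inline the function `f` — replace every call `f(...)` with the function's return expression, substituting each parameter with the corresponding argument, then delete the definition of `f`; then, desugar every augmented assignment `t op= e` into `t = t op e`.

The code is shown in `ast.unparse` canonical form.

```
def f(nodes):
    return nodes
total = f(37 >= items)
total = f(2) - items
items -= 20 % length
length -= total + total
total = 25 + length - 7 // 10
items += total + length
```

Transformed code:
total = 37 >= items
total = 2 - items
items = items - 20 % length
length = length - (total + total)
total = 25 + length - 7 // 10
items = items + (total + length)

2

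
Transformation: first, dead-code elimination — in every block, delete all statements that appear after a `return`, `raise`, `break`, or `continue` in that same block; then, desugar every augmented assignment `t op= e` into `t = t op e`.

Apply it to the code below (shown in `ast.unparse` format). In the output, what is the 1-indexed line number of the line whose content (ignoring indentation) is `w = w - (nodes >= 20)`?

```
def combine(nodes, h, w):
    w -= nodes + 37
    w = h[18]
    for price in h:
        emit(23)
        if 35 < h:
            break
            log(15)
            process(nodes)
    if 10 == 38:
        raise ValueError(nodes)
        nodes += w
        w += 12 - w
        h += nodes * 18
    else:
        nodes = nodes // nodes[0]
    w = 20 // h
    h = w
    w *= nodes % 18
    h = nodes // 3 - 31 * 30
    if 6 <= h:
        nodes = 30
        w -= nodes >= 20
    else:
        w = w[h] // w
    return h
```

Transformed code:
def combine(nodes, h, w):
    w = w - (nodes + 37)
    w = h[18]
    for price in h:
        emit(23)
        if 35 < h:
            break
    if 10 == 38:
        raise ValueError(nodes)
    else:
        nodes = nodes // nodes[0]
    w = 20 // h
    h = w
    w = w * (nodes % 18)
    h = nodes // 3 - 31 * 30
    if 6 <= h:
        nodes = 30
        w = w - (nodes >= 20)
    else:
        w = w[h] // w
    return h

18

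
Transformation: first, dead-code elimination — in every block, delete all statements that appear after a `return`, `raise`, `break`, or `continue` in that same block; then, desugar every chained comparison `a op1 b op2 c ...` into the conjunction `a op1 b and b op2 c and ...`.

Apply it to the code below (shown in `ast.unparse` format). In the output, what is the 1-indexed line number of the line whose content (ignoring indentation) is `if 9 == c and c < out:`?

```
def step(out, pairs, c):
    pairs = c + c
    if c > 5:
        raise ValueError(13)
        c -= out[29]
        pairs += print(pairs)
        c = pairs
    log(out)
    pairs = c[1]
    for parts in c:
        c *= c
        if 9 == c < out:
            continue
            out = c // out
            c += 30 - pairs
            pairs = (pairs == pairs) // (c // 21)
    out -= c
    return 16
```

Transformed code:
def step(out, pairs, c):
    pairs = c + c
    if c > 5:
        raise ValueError(13)
    log(out)
    pairs = c[1]
    for parts in c:
        c *= c
        if 9 == c and c < out:
            continue
    out -= c
    return 16

9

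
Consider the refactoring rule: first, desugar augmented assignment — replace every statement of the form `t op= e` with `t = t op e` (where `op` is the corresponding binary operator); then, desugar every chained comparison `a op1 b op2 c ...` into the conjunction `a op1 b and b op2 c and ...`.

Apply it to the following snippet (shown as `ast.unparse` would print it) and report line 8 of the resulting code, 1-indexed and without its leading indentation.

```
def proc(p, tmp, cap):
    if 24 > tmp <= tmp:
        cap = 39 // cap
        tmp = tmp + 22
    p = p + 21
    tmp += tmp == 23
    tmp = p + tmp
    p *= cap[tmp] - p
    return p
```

Transformed code:
def proc(p, tmp, cap):
    if 24 > tmp and tmp <= tmp:
        cap = 39 // cap
        tmp = tmp + 22
    p = p + 21
    tmp = tmp + (tmp == 23)
    tmp = p + tmp
    p = p * (cap[tmp] - p)
    return p

p = p * (cap[tmp] - p)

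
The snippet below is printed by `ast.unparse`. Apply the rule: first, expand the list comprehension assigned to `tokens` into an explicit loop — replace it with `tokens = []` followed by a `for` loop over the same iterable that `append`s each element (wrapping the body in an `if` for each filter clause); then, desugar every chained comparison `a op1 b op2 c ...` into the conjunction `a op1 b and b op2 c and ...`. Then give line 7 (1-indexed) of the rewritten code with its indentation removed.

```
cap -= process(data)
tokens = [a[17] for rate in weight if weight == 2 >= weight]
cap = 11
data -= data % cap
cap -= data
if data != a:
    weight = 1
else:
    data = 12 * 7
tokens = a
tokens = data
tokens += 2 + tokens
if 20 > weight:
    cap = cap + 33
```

data -= data % cap

Transformed code:
cap -= process(data)
tokens = []
for rate in weight:
    if weight == 2 and 2 >= weight:
        tokens.append(a[17])
cap = 11
data -= data % cap
cap -= data
if data != a:
    weight = 1
else:
    data = 12 * 7
tokens = a
tokens = data
tokens += 2 + tokens
if 20 > weight:
    cap = cap + 33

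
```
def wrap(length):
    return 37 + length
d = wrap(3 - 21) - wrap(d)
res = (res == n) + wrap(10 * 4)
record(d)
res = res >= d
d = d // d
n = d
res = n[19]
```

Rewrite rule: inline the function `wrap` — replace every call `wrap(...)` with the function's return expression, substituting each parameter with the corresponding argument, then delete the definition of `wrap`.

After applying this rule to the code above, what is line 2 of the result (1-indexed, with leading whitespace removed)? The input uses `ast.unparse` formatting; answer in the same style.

res = (res == n) + (37 + 10 * 4)

Transformed code:
d = 37 + (3 - 21) - (37 + d)
res = (res == n) + (37 + 10 * 4)
record(d)
res = res >= d
d = d // d
n = d
res = n[19]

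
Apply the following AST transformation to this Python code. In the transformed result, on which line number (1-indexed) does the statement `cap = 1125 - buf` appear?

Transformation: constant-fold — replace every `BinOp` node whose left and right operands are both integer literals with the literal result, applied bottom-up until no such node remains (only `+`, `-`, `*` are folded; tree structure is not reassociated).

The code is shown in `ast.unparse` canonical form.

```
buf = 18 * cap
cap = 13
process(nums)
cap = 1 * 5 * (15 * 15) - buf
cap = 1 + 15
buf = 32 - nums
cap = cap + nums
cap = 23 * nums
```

Transformed code:
buf = 18 * cap
cap = 13
process(nums)
cap = 1125 - buf
cap = 16
buf = 32 - nums
cap = cap + nums
cap = 23 * nums

4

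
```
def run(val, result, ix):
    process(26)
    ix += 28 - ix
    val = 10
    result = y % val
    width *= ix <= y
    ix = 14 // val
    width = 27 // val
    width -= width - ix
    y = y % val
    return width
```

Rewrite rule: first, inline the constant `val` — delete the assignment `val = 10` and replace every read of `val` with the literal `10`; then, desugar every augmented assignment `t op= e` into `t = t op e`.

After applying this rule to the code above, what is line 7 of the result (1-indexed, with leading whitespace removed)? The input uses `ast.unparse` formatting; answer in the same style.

Transformed code:
def run(val, result, ix):
    process(26)
    ix = ix + (28 - ix)
    result = y % 10
    width = width * (ix <= y)
    ix = 14 // 10
    width = 27 // 10
    width = width - (width - ix)
    y = y % 10
    return width

width = 27 // 10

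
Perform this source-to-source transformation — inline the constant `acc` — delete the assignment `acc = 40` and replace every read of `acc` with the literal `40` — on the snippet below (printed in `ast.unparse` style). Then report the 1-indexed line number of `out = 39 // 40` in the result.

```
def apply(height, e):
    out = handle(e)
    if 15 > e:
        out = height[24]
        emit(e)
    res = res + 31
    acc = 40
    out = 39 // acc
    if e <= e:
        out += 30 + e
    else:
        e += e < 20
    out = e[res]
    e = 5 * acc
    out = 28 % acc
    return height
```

Transformed code:
def apply(height, e):
    out = handle(e)
    if 15 > e:
        out = height[24]
        emit(e)
    res = res + 31
    out = 39 // 40
    if e <= e:
        out += 30 + e
    else:
        e += e < 20
    out = e[res]
    e = 5 * 40
    out = 28 % 40
    return height

7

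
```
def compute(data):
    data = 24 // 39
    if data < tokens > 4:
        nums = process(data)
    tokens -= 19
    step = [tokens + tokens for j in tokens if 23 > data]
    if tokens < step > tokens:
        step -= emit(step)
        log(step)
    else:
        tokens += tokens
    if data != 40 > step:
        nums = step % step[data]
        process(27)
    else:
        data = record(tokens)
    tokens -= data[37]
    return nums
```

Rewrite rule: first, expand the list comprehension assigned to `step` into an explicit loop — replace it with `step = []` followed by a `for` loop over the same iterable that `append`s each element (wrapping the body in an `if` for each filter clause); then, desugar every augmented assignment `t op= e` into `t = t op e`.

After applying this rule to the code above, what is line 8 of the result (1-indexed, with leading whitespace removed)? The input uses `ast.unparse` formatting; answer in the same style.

if 23 > data:

Transformed code:
def compute(data):
    data = 24 // 39
    if data < tokens > 4:
        nums = process(data)
    tokens = tokens - 19
    step = []
    for j in tokens:
        if 23 > data:
            step.append(tokens + tokens)
    if tokens < step > tokens:
        step = step - emit(step)
        log(step)
    else:
        tokens = tokens + tokens
    if data != 40 > step:
        nums = step % step[data]
        process(27)
    else:
        data = record(tokens)
    tokens = tokens - data[37]
    return nums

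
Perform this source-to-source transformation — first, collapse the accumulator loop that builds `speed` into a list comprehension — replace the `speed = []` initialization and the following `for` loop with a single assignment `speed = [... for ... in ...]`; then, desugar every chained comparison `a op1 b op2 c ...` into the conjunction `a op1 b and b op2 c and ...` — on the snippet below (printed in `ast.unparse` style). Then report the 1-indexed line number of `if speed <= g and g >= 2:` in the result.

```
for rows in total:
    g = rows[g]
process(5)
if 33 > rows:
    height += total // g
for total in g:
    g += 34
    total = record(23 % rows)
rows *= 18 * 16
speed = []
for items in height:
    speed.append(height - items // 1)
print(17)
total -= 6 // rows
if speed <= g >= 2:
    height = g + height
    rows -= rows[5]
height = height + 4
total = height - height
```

Transformed code:
for rows in total:
    g = rows[g]
process(5)
if 33 > rows:
    height += total // g
for total in g:
    g += 34
    total = record(23 % rows)
rows *= 18 * 16
speed = [height - items // 1 for items in height]
print(17)
total -= 6 // rows
if speed <= g and g >= 2:
    height = g + height
    rows -= rows[5]
height = height + 4
total = height - height

13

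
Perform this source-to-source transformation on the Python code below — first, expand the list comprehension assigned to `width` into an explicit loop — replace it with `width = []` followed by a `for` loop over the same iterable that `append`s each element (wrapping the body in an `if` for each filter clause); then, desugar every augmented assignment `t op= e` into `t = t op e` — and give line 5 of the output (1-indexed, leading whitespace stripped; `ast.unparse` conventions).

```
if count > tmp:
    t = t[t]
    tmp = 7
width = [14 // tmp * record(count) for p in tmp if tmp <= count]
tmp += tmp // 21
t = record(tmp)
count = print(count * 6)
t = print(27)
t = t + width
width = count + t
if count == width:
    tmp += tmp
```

Transformed code:
if count > tmp:
    t = t[t]
    tmp = 7
width = []
for p in tmp:
    if tmp <= count:
        width.append(14 // tmp * record(count))
tmp = tmp + tmp // 21
t = record(tmp)
count = print(count * 6)
t = print(27)
t = t + width
width = count + t
if count == width:
    tmp = tmp + tmp

for p in tmp:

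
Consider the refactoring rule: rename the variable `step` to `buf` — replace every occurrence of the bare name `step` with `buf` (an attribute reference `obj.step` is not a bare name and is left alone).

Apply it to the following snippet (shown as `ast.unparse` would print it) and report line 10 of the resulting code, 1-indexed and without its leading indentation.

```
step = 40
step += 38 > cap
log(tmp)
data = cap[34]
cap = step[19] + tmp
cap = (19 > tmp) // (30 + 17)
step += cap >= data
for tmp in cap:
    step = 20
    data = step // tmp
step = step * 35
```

Transformed code:
buf = 40
buf += 38 > cap
log(tmp)
data = cap[34]
cap = buf[19] + tmp
cap = (19 > tmp) // (30 + 17)
buf += cap >= data
for tmp in cap:
    buf = 20
    data = buf // tmp
buf = buf * 35

data = buf // tmp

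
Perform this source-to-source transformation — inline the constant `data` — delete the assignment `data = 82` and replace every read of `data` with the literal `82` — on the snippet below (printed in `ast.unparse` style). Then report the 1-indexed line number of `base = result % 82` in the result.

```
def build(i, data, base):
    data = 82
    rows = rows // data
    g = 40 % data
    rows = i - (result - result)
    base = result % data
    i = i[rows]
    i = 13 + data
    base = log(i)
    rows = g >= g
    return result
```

5

Transformed code:
def build(i, data, base):
    rows = rows // 82
    g = 40 % 82
    rows = i - (result - result)
    base = result % 82
    i = i[rows]
    i = 13 + 82
    base = log(i)
    rows = g >= g
    return result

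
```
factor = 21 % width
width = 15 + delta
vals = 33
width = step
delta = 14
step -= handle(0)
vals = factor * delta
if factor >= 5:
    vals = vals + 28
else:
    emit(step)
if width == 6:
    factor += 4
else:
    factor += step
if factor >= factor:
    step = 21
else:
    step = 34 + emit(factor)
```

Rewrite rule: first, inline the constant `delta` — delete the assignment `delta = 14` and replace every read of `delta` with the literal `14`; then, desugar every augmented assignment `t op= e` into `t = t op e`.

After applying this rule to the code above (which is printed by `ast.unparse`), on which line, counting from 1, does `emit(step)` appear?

Transformed code:
factor = 21 % width
width = 15 + 14
vals = 33
width = step
step = step - handle(0)
vals = factor * 14
if factor >= 5:
    vals = vals + 28
else:
    emit(step)
if width == 6:
    factor = factor + 4
else:
    factor = factor + step
if factor >= factor:
    step = 21
else:
    step = 34 + emit(factor)

10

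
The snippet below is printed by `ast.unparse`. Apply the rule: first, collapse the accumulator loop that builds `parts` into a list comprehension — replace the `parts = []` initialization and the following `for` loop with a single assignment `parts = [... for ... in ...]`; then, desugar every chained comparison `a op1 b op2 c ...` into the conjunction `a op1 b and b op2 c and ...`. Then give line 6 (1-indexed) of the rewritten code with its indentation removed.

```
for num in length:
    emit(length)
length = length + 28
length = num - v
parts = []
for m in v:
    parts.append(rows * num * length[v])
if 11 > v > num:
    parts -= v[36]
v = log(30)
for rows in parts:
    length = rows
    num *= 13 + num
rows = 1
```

Transformed code:
for num in length:
    emit(length)
length = length + 28
length = num - v
parts = [rows * num * length[v] for m in v]
if 11 > v and v > num:
    parts -= v[36]
v = log(30)
for rows in parts:
    length = rows
    num *= 13 + num
rows = 1

if 11 > v and v > num: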